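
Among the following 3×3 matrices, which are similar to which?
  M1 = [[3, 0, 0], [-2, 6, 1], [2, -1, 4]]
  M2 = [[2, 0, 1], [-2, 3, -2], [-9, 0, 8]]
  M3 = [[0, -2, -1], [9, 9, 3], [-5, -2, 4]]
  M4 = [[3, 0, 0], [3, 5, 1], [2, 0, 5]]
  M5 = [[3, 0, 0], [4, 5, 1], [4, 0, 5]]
Characteristic polynomials: χ_{M1} = (x - 5)^2(x - 3), χ_{M2} = (x - 5)^2(x - 3), χ_{M3} = (x - 5)^2(x - 3), χ_{M4} = (x - 5)^2(x - 3), χ_{M5} = (x - 5)^2(x - 3).

{M1, M2, M3, M4, M5}: invariant factors (x - 5)^2(x - 3).

Matrices are similar if and only if their invariant-factor lists agree; the partition into similarity classes is {M1, M2, M3, M4, M5}.

1 class: {M1, M2, M3, M4, M5}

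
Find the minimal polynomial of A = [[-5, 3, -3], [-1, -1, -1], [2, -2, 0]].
The characteristic polynomial factors as (x + 2)^3. The minimal polynomial is ∏(x - λ)^{k_λ} where k_λ is the size of the largest Jordan block at λ.

For λ = -2: rank(A + 2I) = 1, and the largest Jordan block has size 2 (the smallest k with rank((A + 2I)^k) = rank((A + 2I)^(k+1))).

So m_A(x) = (x + 2)^2.

m_A(x) = (x + 2)^2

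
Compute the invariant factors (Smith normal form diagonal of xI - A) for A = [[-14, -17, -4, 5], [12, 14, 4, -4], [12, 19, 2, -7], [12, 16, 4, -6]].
x + 2, (x - 2)(x + 2)^2

The Jordan structure of A has elementary divisors (x + 2)^2, (x + 2), (x - 2). Arranging the block sizes at each eigenvalue in decreasing order and taking row products gives the invariant factors.

Invariant factors (smallest first, each dividing the next): x + 2, (x - 2)(x + 2)^2.

Check: the last factor (x - 2)(x + 2)^2 is the minimal polynomial, and the product (x - 2)(x + 2)^3 is the characteristic polynomial.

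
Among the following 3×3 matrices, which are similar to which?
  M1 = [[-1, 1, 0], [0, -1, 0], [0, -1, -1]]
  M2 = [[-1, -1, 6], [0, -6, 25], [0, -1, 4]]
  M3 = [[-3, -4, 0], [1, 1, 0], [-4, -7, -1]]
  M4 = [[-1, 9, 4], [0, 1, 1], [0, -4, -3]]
Characteristic polynomials: χ_{M1} = (x + 1)^3, χ_{M2} = (x + 1)^3, χ_{M3} = (x + 1)^3, χ_{M4} = (x + 1)^3.

{M1}: invariant factors x + 1, (x + 1)^2.

{M2, M3, M4}: invariant factors (x + 1)^3.

Matrices are similar if and only if their invariant-factor lists agree; the partition into similarity classes is {M1}, {M2, M3, M4}.

2 classes: {M1}, {M2, M3, M4}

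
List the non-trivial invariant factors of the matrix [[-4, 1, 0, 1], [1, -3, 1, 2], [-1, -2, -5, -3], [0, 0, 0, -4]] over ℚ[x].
x + 4, (x + 4)^3

The Jordan structure of A has elementary divisors (x + 4)^3, (x + 4). Arranging the block sizes at each eigenvalue in decreasing order and taking row products gives the invariant factors.

Invariant factors (smallest first, each dividing the next): x + 4, (x + 4)^3.

Check: the last factor (x + 4)^3 is the minimal polynomial, and the product (x + 4)^4 is the characteristic polynomial.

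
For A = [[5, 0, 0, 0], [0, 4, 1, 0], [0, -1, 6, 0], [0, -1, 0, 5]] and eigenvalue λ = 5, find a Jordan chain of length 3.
We seek v_1 ∈ ker((A - 5I)^3) \ ker((A - 5I)^2), then set v_{i+1} = (A - 5I) v_i.

One such chain is v_1 = [[2, 0, 1, 0]]^T, v_2 = [[0, 1, 1, 0]]^T, v_3 = [[0, 0, 0, -1]]^T. Check: (A - 5I) v_3 = [[0, 0, 0, 0]]^T = 0.

v_1 = [[2, 0, 1, 0]]^T, v_2 = [[0, 1, 1, 0]]^T, v_3 = [[0, 0, 0, -1]]^T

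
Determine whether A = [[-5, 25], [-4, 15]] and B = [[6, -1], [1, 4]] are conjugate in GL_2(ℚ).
Yes.

Two matrices over a field are similar if and only if they have the same invariant factors.

Both A and B have characteristic polynomial (x - 5)^2 and minimal polynomial (x - 5)^2. Computing further, both have invariant factors (x - 5)^2. Hence A and B are similar.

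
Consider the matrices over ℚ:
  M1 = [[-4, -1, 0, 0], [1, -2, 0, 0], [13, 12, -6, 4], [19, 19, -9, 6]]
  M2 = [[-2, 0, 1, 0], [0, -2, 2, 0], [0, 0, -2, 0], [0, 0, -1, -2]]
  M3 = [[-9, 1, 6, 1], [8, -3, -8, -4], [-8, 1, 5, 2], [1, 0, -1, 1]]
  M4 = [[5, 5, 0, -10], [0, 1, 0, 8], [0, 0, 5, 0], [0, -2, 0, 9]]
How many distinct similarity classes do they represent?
3 classes: {M1, M3}, {M2}, {M4}

Characteristic polynomials: χ_{M1} = x^2(x + 3)^2, χ_{M2} = (x + 2)^4, χ_{M3} = x^2(x + 3)^2, χ_{M4} = (x - 5)^4.

{M1, M3}: invariant factors x^2(x + 3)^2.

{M2}: invariant factors x + 2, x + 2, (x + 2)^2.

{M4}: invariant factors x - 5, x - 5, (x - 5)^2.

Matrices are similar if and only if their invariant-factor lists agree; the partition into similarity classes is {M1, M3}, {M2}, {M4}.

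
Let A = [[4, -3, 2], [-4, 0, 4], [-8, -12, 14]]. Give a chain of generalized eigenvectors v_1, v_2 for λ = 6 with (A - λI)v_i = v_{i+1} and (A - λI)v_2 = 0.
We seek v_1 ∈ ker((A - 6I)^2) \ ker(A - 6I), then set v_{i+1} = (A - 6I) v_i.

One such chain is v_1 = [[1, 1, 2]]^T, v_2 = [[-1, -2, -4]]^T. Check: (A - 6I) v_2 = [[0, 0, 0]]^T = 0.

v_1 = [[1, 1, 2]]^T, v_2 = [[-1, -2, -4]]^T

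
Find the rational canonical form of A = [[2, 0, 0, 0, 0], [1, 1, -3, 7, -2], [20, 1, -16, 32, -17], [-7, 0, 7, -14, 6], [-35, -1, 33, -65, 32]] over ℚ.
R = [[2, 0, 0, 0, 0], [0, 0, 0, 0, 24], [0, 1, 0, 0, -28], [0, 0, 1, 0, 6], [0, 0, 0, 1, 3]]

The invariant factors of A (the non-unit diagonal entries of the Smith normal form of xI - A over ℚ[x]) are x - 2, (x - 2)^3(x + 3), each dividing the next. The characteristic polynomial is their product, (x - 2)^4(x + 3).

The rational canonical form is the block-diagonal matrix of companion matrices C(f_i):
R = [[2, 0, 0, 0, 0], [0, 0, 0, 0, 24], [0, 1, 0, 0, -28], [0, 0, 1, 0, 6], [0, 0, 0, 1, 3]].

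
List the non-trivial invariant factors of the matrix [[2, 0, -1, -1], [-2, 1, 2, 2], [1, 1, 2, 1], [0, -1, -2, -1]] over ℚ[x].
The Jordan structure of A has elementary divisors (x - 1)^2, (x - 1)^2. Arranging the block sizes at each eigenvalue in decreasing order and taking row products gives the invariant factors.

Invariant factors (smallest first, each dividing the next): (x - 1)^2, (x - 1)^2.

Check: the last factor (x - 1)^2 is the minimal polynomial, and the product (x - 1)^4 is the characteristic polynomial.

(x - 1)^2, (x - 1)^2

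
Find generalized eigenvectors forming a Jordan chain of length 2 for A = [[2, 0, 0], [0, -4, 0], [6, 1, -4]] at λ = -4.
We seek v_1 ∈ ker((A + 4I)^2) \ ker(A + 4I), then set v_{i+1} = (A + 4I) v_i.

One such chain is v_1 = [[0, 1, 1]]^T, v_2 = [[0, 0, 1]]^T. Check: (A + 4I) v_2 = [[0, 0, 0]]^T = 0.

v_1 = [[0, 1, 1]]^T, v_2 = [[0, 0, 1]]^T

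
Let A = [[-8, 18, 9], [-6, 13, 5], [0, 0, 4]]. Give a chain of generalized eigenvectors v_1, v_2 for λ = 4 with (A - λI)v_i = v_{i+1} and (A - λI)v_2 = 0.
We seek v_1 ∈ ker((A - 4I)^2) \ ker(A - 4I), then set v_{i+1} = (A - 4I) v_i.

One such chain is v_1 = [[-1, -1, 1]]^T, v_2 = [[3, 2, 0]]^T. Check: (A - 4I) v_2 = [[0, 0, 0]]^T = 0.

v_1 = [[-1, -1, 1]]^T, v_2 = [[3, 2, 0]]^T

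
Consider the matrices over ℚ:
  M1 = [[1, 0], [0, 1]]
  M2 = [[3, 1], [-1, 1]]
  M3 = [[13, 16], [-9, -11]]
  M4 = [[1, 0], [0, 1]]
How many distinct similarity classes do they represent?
3 classes: {M1, M4}, {M2}, {M3}

Characteristic polynomials: χ_{M1} = (x - 1)^2, χ_{M2} = (x - 2)^2, χ_{M3} = (x - 1)^2, χ_{M4} = (x - 1)^2.

{M1, M4}: invariant factors x - 1, x - 1.

{M2}: invariant factors (x - 2)^2.

{M3}: invariant factors (x - 1)^2.

Matrices are similar if and only if their invariant-factor lists agree; the partition into similarity classes is {M1, M4}, {M2}, {M3}.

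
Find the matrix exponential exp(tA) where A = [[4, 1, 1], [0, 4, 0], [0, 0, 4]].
A has Jordan form J = [[4, 1, 0], [0, 4, 0], [0, 0, 4]] with A = PJP^{-1}, so e^{tA} = P e^{tJ} P^{-1}.

For a Jordan block J_k(λ), e^{tJ_k(λ)} = e^{λt} · (I + tN + t^2 N^2/2! + ... + t^{k-1} N^{k-1}/(k-1)!) where N is the nilpotent superdiagonal part.

Assembling the blocks and conjugating back gives the entries of e^{tA} as shown above.

e^{tA} = [[e^{4*t}, t*e^{4*t}, t*e^{4*t}], [0, e^{4*t}, 0], [0, 0, e^{4*t}]]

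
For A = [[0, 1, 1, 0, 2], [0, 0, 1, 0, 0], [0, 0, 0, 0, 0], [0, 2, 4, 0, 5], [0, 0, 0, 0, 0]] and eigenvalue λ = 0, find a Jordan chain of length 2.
v_1 = [[0, -2, 0, -4, 1]]^T, v_2 = [[0, 0, 0, 1, 0]]^T

We seek v_1 ∈ ker(A^2) \ ker(A), then set v_{i+1} = A v_i.

One such chain is v_1 = [[0, -2, 0, -4, 1]]^T, v_2 = [[0, 0, 0, 1, 0]]^T. Check: A v_2 = [[0, 0, 0, 0, 0]]^T = 0.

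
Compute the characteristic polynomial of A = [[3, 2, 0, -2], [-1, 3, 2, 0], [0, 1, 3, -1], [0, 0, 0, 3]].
xI - A = [[x - 3, -2, 0, 2], [1, x - 3, -2, 0], [0, -1, x - 3, 1], [0, 0, 0, x - 3]].

Expanding det(xI - A) along the first row:
det(xI - A) = + (x - 3)·det([[x - 3, -2, 0], [-1, x - 3, 1], [0, 0, x - 3]]) - (-2)·det([[1, -2, 0], [0, x - 3, 1], [0, 0, x - 3]]) + (0)·det([[1, x - 3, 0], [0, -1, 1], [0, 0, x - 3]]) - (2)·det([[1, x - 3, -2], [0, -1, x - 3], [0, 0, 0]]).

Evaluating gives χ_A(x) = x^4 - 12x^3 + 54x^2 - 108x + 81 = (x - 3)^4.

χ_A(x) = (x - 3)^4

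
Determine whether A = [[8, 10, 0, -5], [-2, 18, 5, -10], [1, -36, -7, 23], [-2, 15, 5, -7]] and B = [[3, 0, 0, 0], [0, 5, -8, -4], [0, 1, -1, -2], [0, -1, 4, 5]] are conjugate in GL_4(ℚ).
No.

Both have characteristic polynomial (x - 3)^4, but the minimal polynomial of A is (x - 3)^3 while the minimal polynomial of B is (x - 3)^2. The minimal polynomial is a similarity invariant, so A and B are not similar.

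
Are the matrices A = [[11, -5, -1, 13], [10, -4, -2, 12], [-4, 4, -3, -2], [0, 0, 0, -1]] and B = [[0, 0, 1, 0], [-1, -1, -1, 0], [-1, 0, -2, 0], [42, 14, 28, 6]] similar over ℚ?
Yes.

Two matrices over a field are similar if and only if they have the same invariant factors.

Both A and B have characteristic polynomial (x - 6)(x + 1)^3 and minimal polynomial (x - 6)(x + 1)^2. Computing further, both have invariant factors x + 1, (x - 6)(x + 1)^2. Hence A and B are similar.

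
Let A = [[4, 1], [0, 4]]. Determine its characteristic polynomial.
χ_A(x) = (x - 4)^2

xI - A = [[x - 4, -1], [0, x - 4]].

Expanding det(xI - A) along the first row:
det(xI - A) = + (x - 4)·det([[x - 4]]) - (-1)·det([[0]]).

Evaluating gives χ_A(x) = x^2 - 8x + 16 = (x - 4)^2.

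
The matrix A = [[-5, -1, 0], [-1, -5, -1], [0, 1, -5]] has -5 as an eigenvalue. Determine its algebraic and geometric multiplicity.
The characteristic polynomial is (x + 5)^3, so the factor x + 5 appears with exponent 3: the algebraic multiplicity is 3.

rank(A + 5I) = 2, so the eigenspace has dimension 3 - 2 = 1: the geometric multiplicity is 1.

Since 1 < 3, A is not diagonalizable.

algebraic multiplicity 3, geometric multiplicity 1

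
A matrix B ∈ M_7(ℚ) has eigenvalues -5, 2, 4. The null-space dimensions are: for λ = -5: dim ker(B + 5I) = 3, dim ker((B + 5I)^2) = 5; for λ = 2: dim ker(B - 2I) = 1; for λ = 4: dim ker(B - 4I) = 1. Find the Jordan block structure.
Jordan blocks: (-5, 2), (-5, 2), (-5, 1), (2, 1), (4, 1)

λ = -5: successive nullity increments [3, 2] count blocks of size ≥ k; block sizes are [2, 2, 1].
λ = 2: successive nullity increments [1] count blocks of size ≥ k; block sizes are [1].
λ = 4: successive nullity increments [1] count blocks of size ≥ k; block sizes are [1].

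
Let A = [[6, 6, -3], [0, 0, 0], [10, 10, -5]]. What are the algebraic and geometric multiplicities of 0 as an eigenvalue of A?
algebraic multiplicity 2, geometric multiplicity 2

The characteristic polynomial is x^2(x - 1), so the factor x appears with exponent 2: the algebraic multiplicity is 2.

rank(A) = 1, so the eigenspace has dimension 3 - 1 = 2: the geometric multiplicity is 2.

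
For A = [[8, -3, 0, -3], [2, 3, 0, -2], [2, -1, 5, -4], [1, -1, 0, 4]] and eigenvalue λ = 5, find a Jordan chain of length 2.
v_1 = [[-1, 0, -2, 0]]^T, v_2 = [[-3, -2, -2, -1]]^T

We seek v_1 ∈ ker((A - 5I)^2) \ ker(A - 5I), then set v_{i+1} = (A - 5I) v_i.

One such chain is v_1 = [[-1, 0, -2, 0]]^T, v_2 = [[-3, -2, -2, -1]]^T. Check: (A - 5I) v_2 = [[0, 0, 0, 0]]^T = 0.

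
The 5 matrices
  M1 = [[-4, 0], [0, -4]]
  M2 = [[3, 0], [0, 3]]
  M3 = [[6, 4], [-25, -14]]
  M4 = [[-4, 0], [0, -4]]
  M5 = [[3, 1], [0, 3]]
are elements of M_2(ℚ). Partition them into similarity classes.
Characteristic polynomials: χ_{M1} = (x + 4)^2, χ_{M2} = (x - 3)^2, χ_{M3} = (x + 4)^2, χ_{M4} = (x + 4)^2, χ_{M5} = (x - 3)^2.

{M1, M4}: invariant factors x + 4, x + 4.

{M2}: invariant factors x - 3, x - 3.

{M3}: invariant factors (x + 4)^2.

{M5}: invariant factors (x - 3)^2.

Matrices are similar if and only if their invariant-factor lists agree; the partition into similarity classes is {M1, M4}, {M2}, {M3}, {M5}.

4 classes: {M1, M4}, {M2}, {M3}, {M5}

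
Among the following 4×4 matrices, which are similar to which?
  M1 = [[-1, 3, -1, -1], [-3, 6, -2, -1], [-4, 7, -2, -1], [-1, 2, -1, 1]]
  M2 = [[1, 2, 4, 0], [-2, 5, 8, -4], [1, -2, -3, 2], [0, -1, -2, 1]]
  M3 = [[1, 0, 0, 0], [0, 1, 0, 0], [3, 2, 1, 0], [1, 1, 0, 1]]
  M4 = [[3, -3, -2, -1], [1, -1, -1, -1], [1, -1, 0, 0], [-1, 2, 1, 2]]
1 class: {M1, M2, M3, M4}

Characteristic polynomials: χ_{M1} = (x - 1)^4, χ_{M2} = (x - 1)^4, χ_{M3} = (x - 1)^4, χ_{M4} = (x - 1)^4.

{M1, M2, M3, M4}: invariant factors (x - 1)^2, (x - 1)^2.

Matrices are similar if and only if their invariant-factor lists agree; the partition into similarity classes is {M1, M2, M3, M4}.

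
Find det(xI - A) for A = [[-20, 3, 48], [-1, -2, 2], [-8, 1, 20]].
χ_A(x) = (x - 4)(x + 3)^2

xI - A = [[x + 20, -3, -48], [1, x + 2, -2], [8, -1, x - 20]].

Expanding det(xI - A) along the first row:
det(xI - A) = + (x + 20)·det([[x + 2, -2], [-1, x - 20]]) - (-3)·det([[1, -2], [8, x - 20]]) + (-48)·det([[1, x + 2], [8, -1]]).

Evaluating gives χ_A(x) = x^3 + 2x^2 - 15x - 36 = (x - 4)(x + 3)^2.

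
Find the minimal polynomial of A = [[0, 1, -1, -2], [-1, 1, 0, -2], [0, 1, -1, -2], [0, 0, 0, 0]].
m_A(x) = x^3

The characteristic polynomial factors as x^4. The minimal polynomial is ∏(x - λ)^{k_λ} where k_λ is the size of the largest Jordan block at λ.

For λ = 0: rank(A) = 2, and the largest Jordan block has size 3 (the smallest k with rank(A^k) = rank(A^(k+1))).

So m_A(x) = x^3.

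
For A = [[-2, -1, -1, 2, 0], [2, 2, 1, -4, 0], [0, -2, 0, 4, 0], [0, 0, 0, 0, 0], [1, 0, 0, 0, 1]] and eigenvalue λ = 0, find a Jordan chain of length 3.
v_1 = [[0, 0, 1, 0, 0]]^T, v_2 = [[-1, 1, 0, 0, 0]]^T, v_3 = [[1, 0, -2, 0, -1]]^T

We seek v_1 ∈ ker(A^3) \ ker(A^2), then set v_{i+1} = A v_i.

One such chain is v_1 = [[0, 0, 1, 0, 0]]^T, v_2 = [[-1, 1, 0, 0, 0]]^T, v_3 = [[1, 0, -2, 0, -1]]^T. Check: A v_3 = [[0, 0, 0, 0, 0]]^T = 0.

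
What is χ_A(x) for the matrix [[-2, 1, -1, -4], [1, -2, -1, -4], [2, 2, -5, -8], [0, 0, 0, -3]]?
χ_A(x) = (x + 3)^4

xI - A = [[x + 2, -1, 1, 4], [-1, x + 2, 1, 4], [-2, -2, x + 5, 8], [0, 0, 0, x + 3]].

Expanding det(xI - A) along the first row:
det(xI - A) = + (x + 2)·det([[x + 2, 1, 4], [-2, x + 5, 8], [0, 0, x + 3]]) - (-1)·det([[-1, 1, 4], [-2, x + 5, 8], [0, 0, x + 3]]) + (1)·det([[-1, x + 2, 4], [-2, -2, 8], [0, 0, x + 3]]) - (4)·det([[-1, x + 2, 1], [-2, -2, x + 5], [0, 0, 0]]).

Evaluating gives χ_A(x) = x^4 + 12x^3 + 54x^2 + 108x + 81 = (x + 3)^4.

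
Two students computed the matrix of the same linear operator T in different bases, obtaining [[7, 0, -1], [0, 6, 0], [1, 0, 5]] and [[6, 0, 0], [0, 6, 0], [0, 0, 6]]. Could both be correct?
No.

Both have characteristic polynomial (x - 6)^3, but the minimal polynomial of A is (x - 6)^2 while the minimal polynomial of B is x - 6. The minimal polynomial is a similarity invariant, so A and B are not similar.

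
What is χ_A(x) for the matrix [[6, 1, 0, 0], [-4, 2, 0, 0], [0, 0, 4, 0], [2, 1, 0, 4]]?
χ_A(x) = (x - 4)^4

xI - A = [[x - 6, -1, 0, 0], [4, x - 2, 0, 0], [0, 0, x - 4, 0], [-2, -1, 0, x - 4]].

Expanding det(xI - A) along the first row:
det(xI - A) = + (x - 6)·det([[x - 2, 0, 0], [0, x - 4, 0], [-1, 0, x - 4]]) - (-1)·det([[4, 0, 0], [0, x - 4, 0], [-2, 0, x - 4]]) + (0)·det([[4, x - 2, 0], [0, 0, 0], [-2, -1, x - 4]]) - (0)·det([[4, x - 2, 0], [0, 0, x - 4], [-2, -1, 0]]).

Evaluating gives χ_A(x) = x^4 - 16x^3 + 96x^2 - 256x + 256 = (x - 4)^4.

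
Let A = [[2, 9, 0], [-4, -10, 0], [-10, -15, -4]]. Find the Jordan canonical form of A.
The characteristic polynomial is det(xI - A) = (x + 4)^3, so the eigenvalues are -4 (algebraic multiplicity 3).

For λ = -4: rank(A + 4I) = 1, rank((A + 4I)^2) = 0. The eigenspace has dimension 3 - 1 = 2, so there are 2 Jordan blocks; the rank sequence gives block sizes [2, 1].

Assembling the blocks gives the Jordan form J above.

J = [[-4, 1, 0], [0, -4, 0], [0, 0, -4]]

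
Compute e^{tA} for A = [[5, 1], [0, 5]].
A has Jordan form J = [[5, 1], [0, 5]] with A = PJP^{-1}, so e^{tA} = P e^{tJ} P^{-1}.

For a Jordan block J_k(λ), e^{tJ_k(λ)} = e^{λt} · (I + tN + t^2 N^2/2! + ... + t^{k-1} N^{k-1}/(k-1)!) where N is the nilpotent superdiagonal part.

Assembling the blocks and conjugating back gives the entries of e^{tA} as shown above.

e^{tA} = [[e^{5*t}, t*e^{5*t}], [0, e^{5*t}]]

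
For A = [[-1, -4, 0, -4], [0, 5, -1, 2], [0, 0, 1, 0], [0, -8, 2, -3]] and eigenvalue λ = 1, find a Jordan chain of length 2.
v_1 = [[1, 0, 1, 0]]^T, v_2 = [[-2, -1, 0, 2]]^T

We seek v_1 ∈ ker((A - I)^2) \ ker(A - I), then set v_{i+1} = (A - I) v_i.

One such chain is v_1 = [[1, 0, 1, 0]]^T, v_2 = [[-2, -1, 0, 2]]^T. Check: (A - I) v_2 = [[0, 0, 0, 0]]^T = 0.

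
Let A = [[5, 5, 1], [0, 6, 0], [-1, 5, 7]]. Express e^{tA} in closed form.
A has Jordan form J = [[6, 1, 0], [0, 6, 0], [0, 0, 6]] with A = PJP^{-1}, so e^{tA} = P e^{tJ} P^{-1}.

For a Jordan block J_k(λ), e^{tJ_k(λ)} = e^{λt} · (I + tN + t^2 N^2/2! + ... + t^{k-1} N^{k-1}/(k-1)!) where N is the nilpotent superdiagonal part.

Assembling the blocks and conjugating back gives the entries of e^{tA} as shown above.

e^{tA} = [[(1 - t)*e^{6*t}, 5*t*e^{6*t}, t*e^{6*t}], [0, e^{6*t}, 0], [-t*e^{6*t}, 5*t*e^{6*t}, (t + 1)*e^{6*t}]]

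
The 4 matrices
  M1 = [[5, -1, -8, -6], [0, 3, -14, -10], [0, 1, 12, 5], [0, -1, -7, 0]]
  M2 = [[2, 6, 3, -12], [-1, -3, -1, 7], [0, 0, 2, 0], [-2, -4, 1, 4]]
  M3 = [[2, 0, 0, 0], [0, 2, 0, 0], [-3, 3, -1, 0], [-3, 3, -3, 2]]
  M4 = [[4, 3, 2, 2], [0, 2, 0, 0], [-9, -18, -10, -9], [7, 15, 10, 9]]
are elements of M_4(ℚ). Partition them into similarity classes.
3 classes: {M1}, {M2, M4}, {M3}

Characteristic polynomials: χ_{M1} = (x - 5)^4, χ_{M2} = (x - 2)^3(x + 1), χ_{M3} = (x - 2)^3(x + 1), χ_{M4} = (x - 2)^3(x + 1).

{M1}: invariant factors (x - 5)^2, (x - 5)^2.

{M2, M4}: invariant factors x - 2, (x - 2)^2(x + 1).

{M3}: invariant factors x - 2, x - 2, (x - 2)(x + 1).

Matrices are similar if and only if their invariant-factor lists agree; the partition into similarity classes is {M1}, {M2, M4}, {M3}.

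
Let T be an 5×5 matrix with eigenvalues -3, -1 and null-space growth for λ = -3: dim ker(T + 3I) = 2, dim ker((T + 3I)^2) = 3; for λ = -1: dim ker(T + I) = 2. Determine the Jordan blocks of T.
Jordan blocks: (-3, 2), (-3, 1), (-1, 1), (-1, 1)

λ = -3: successive nullity increments [2, 1] count blocks of size ≥ k; block sizes are [2, 1].
λ = -1: successive nullity increments [2] count blocks of size ≥ k; block sizes are [1, 1].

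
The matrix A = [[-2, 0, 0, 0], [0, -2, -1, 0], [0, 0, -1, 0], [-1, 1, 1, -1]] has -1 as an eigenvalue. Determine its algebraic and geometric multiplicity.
The characteristic polynomial is (x + 1)^2(x + 2)^2, so the factor x + 1 appears with exponent 2: the algebraic multiplicity is 2.

rank(A + I) = 2, so the eigenspace has dimension 4 - 2 = 2: the geometric multiplicity is 2.

algebraic multiplicity 2, geometric multiplicity 2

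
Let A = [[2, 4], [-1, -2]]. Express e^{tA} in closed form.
e^{tA} = [[2*t + 1, 4*t], [-t, 1 - 2*t]]

A has Jordan form J = [[0, 1], [0, 0]] with A = PJP^{-1}, so e^{tA} = P e^{tJ} P^{-1}.

For a Jordan block J_k(λ), e^{tJ_k(λ)} = e^{λt} · (I + tN + t^2 N^2/2! + ... + t^{k-1} N^{k-1}/(k-1)!) where N is the nilpotent superdiagonal part.

Assembling the blocks and conjugating back gives the entries of e^{tA} as shown above.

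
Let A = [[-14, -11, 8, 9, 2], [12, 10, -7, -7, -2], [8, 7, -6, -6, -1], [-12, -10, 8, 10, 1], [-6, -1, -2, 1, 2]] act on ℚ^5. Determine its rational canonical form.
The invariant factors of A (the non-unit diagonal entries of the Smith normal form of xI - A over ℚ[x]) are (x - 3)(x + 1)(x^3 - 3x + 4), each dividing the next. The characteristic polynomial is their product, (x - 3)(x + 1)(x^3 - 3x + 4).

The rational canonical form is the block-diagonal matrix of companion matrices C(f_i):
R = [[0, 0, 0, 0, 12], [1, 0, 0, 0, -1], [0, 1, 0, 0, -10], [0, 0, 1, 0, 6], [0, 0, 0, 1, 2]].

Note the characteristic polynomial does not split into linear factors over ℚ, so A has no Jordan form over ℚ; the rational canonical form exists over any field.

R = [[0, 0, 0, 0, 12], [1, 0, 0, 0, -1], [0, 1, 0, 0, -10], [0, 0, 1, 0, 6], [0, 0, 0, 1, 2]]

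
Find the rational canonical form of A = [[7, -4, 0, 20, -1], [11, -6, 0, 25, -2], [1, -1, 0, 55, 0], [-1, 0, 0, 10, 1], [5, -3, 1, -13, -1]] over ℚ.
R = [[0, 0, 0, 0, 0], [1, 0, 0, 0, -16], [0, 1, 0, 0, 40], [0, 0, 1, 0, -33], [0, 0, 0, 1, 10]]

The invariant factors of A (the non-unit diagonal entries of the Smith normal form of xI - A over ℚ[x]) are x(x - 4)^2(x - 1)^2, each dividing the next. The characteristic polynomial is their product, x(x - 4)^2(x - 1)^2.

The rational canonical form is the block-diagonal matrix of companion matrices C(f_i):
R = [[0, 0, 0, 0, 0], [1, 0, 0, 0, -16], [0, 1, 0, 0, 40], [0, 0, 1, 0, -33], [0, 0, 0, 1, 10]].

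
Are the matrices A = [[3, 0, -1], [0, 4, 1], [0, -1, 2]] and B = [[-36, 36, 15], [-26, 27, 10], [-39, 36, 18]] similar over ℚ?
Both have characteristic polynomial (x - 3)^3, but the minimal polynomial of A is (x - 3)^3 while the minimal polynomial of B is (x - 3)^2. The minimal polynomial is a similarity invariant, so A and B are not similar.

No.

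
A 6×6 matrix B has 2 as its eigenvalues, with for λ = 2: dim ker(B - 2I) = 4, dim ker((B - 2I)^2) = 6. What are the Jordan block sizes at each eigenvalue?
Jordan blocks: (2, 2), (2, 2), (2, 1), (2, 1)

λ = 2: successive nullity increments [4, 2] count blocks of size ≥ k; block sizes are [2, 2, 1, 1].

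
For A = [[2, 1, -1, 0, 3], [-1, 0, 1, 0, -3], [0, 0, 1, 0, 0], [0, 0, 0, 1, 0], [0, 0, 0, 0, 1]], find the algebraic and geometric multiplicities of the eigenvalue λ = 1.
algebraic multiplicity 5, geometric multiplicity 4

The characteristic polynomial is (x - 1)^5, so the factor x - 1 appears with exponent 5: the algebraic multiplicity is 5.

rank(A - I) = 1, so the eigenspace has dimension 5 - 1 = 4: the geometric multiplicity is 4.

Since 4 < 5, A is not diagonalizable.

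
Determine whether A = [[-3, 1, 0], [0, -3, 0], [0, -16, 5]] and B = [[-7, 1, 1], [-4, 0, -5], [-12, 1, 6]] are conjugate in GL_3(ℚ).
Yes.

Two matrices over a field are similar if and only if they have the same invariant factors.

Both A and B have characteristic polynomial (x - 5)(x + 3)^2 and minimal polynomial (x - 5)(x + 3)^2. Computing further, both have invariant factors (x - 5)(x + 3)^2. Hence A and B are similar.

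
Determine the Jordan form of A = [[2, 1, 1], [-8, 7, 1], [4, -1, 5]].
J = [[4, 1, 0], [0, 4, 0], [0, 0, 6]]

The characteristic polynomial is det(xI - A) = (x - 6)(x - 4)^2, so the eigenvalues are 4 (algebraic multiplicity 2), 6 (algebraic multiplicity 1).

For λ = 4: rank(A - 4I) = 2, rank((A - 4I)^2) = 1. The eigenspace has dimension 3 - 2 = 1, so there is 1 Jordan block; the rank sequence gives block sizes [2].

For λ = 6: algebraic multiplicity 1 gives one 1×1 block.

Assembling the blocks gives the Jordan form J above.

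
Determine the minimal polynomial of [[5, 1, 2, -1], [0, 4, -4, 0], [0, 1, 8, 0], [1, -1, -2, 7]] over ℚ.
The characteristic polynomial factors as (x - 6)^4. The minimal polynomial is ∏(x - λ)^{k_λ} where k_λ is the size of the largest Jordan block at λ.

For λ = 6: rank(A - 6I) = 2, and the largest Jordan block has size 2 (the smallest k with rank((A - 6I)^k) = rank((A - 6I)^(k+1))).

So m_A(x) = (x - 6)^2.

m_A(x) = (x - 6)^2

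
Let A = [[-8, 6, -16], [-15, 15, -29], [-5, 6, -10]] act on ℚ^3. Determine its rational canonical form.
The invariant factors of A (the non-unit diagonal entries of the Smith normal form of xI - A over ℚ[x]) are (x + 3)(x^2 - 6), each dividing the next. The characteristic polynomial is their product, (x + 3)(x^2 - 6).

The rational canonical form is the block-diagonal matrix of companion matrices C(f_i):
R = [[0, 0, 18], [1, 0, 6], [0, 1, -3]].

Note the characteristic polynomial does not split into linear factors over ℚ, so A has no Jordan form over ℚ; the rational canonical form exists over any field.

R = [[0, 0, 18], [1, 0, 6], [0, 1, -3]]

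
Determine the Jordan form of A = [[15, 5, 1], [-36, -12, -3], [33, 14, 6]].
The characteristic polynomial is det(xI - A) = (x - 3)^3, so the eigenvalues are 3 (algebraic multiplicity 3).

For λ = 3: rank(A - 3I) = 2, rank((A - 3I)^2) = 1, rank((A - 3I)^3) = 0. The eigenspace has dimension 3 - 2 = 1, so there is 1 Jordan block; the rank sequence gives block sizes [3].

Assembling the blocks gives the Jordan form J above.

J = [[3, 1, 0], [0, 3, 1], [0, 0, 3]]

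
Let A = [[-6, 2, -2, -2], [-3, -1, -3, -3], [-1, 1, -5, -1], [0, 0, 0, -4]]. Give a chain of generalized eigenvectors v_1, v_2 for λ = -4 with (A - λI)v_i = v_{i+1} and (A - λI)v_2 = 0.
We seek v_1 ∈ ker((A + 4I)^2) \ ker(A + 4I), then set v_{i+1} = (A + 4I) v_i.

One such chain is v_1 = [[0, 4, 0, 3]]^T, v_2 = [[2, 3, 1, 0]]^T. Check: (A + 4I) v_2 = [[0, 0, 0, 0]]^T = 0.

v_1 = [[0, 4, 0, 3]]^T, v_2 = [[2, 3, 1, 0]]^T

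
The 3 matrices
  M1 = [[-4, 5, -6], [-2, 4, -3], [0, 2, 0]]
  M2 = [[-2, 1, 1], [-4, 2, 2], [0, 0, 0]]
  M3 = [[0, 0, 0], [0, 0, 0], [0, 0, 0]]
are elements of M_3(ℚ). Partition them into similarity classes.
3 classes: {M1}, {M2}, {M3}

Characteristic polynomials: χ_{M1} = x^3, χ_{M2} = x^3, χ_{M3} = x^3.

{M1}: invariant factors x^3.

{M2}: invariant factors x, x^2.

{M3}: invariant factors x, x, x.

Matrices are similar if and only if their invariant-factor lists agree; the partition into similarity classes is {M1}, {M2}, {M3}.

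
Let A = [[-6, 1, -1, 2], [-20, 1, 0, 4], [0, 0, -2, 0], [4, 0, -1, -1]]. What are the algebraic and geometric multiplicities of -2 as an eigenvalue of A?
algebraic multiplicity 2, geometric multiplicity 1

The characteristic polynomial is (x + 1)(x + 2)^2(x + 3), so the factor x + 2 appears with exponent 2: the algebraic multiplicity is 2.

rank(A + 2I) = 3, so the eigenspace has dimension 4 - 3 = 1: the geometric multiplicity is 1.

Since 1 < 2, A is not diagonalizable.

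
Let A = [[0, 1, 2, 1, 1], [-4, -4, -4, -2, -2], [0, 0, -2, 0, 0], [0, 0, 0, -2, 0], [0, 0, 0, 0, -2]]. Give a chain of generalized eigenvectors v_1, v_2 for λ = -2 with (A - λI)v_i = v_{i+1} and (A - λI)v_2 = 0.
v_1 = [[0, 1, 0, 0, 0]]^T, v_2 = [[1, -2, 0, 0, 0]]^T

We seek v_1 ∈ ker((A + 2I)^2) \ ker(A + 2I), then set v_{i+1} = (A + 2I) v_i.

One such chain is v_1 = [[0, 1, 0, 0, 0]]^T, v_2 = [[1, -2, 0, 0, 0]]^T. Check: (A + 2I) v_2 = [[0, 0, 0, 0, 0]]^T = 0.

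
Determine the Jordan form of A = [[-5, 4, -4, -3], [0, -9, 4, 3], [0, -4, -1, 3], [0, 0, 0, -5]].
J = [[-5, 1, 0, 0], [0, -5, 0, 0], [0, 0, -5, 0], [0, 0, 0, -5]]

The characteristic polynomial is det(xI - A) = (x + 5)^4, so the eigenvalues are -5 (algebraic multiplicity 4).

For λ = -5: rank(A + 5I) = 1, rank((A + 5I)^2) = 0. The eigenspace has dimension 4 - 1 = 3, so there are 3 Jordan blocks; the rank sequence gives block sizes [2, 1, 1].

Assembling the blocks gives the Jordan form J above.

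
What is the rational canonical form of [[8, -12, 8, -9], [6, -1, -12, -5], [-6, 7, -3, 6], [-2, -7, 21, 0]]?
The invariant factors of A (the non-unit diagonal entries of the Smith normal form of xI - A over ℚ[x]) are (x^2 - 2x - 4)^2, each dividing the next. The characteristic polynomial is their product, (x^2 - 2x - 4)^2.

The rational canonical form is the block-diagonal matrix of companion matrices C(f_i):
R = [[0, 0, 0, -16], [1, 0, 0, -16], [0, 1, 0, 4], [0, 0, 1, 4]].

Note the characteristic polynomial does not split into linear factors over ℚ, so A has no Jordan form over ℚ; the rational canonical form exists over any field.

R = [[0, 0, 0, -16], [1, 0, 0, -16], [0, 1, 0, 4], [0, 0, 1, 4]]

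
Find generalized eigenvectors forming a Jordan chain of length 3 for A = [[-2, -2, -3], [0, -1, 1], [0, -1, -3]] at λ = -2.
We seek v_1 ∈ ker((A + 2I)^3) \ ker((A + 2I)^2), then set v_{i+1} = (A + 2I) v_i.

One such chain is v_1 = [[-2, 2, -1]]^T, v_2 = [[-1, 1, -1]]^T, v_3 = [[1, 0, 0]]^T. Check: (A + 2I) v_3 = [[0, 0, 0]]^T = 0.

v_1 = [[-2, 2, -1]]^T, v_2 = [[-1, 1, -1]]^T, v_3 = [[1, 0, 0]]^T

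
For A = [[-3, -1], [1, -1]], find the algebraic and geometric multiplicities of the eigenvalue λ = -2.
The characteristic polynomial is (x + 2)^2, so the factor x + 2 appears with exponent 2: the algebraic multiplicity is 2.

rank(A + 2I) = 1, so the eigenspace has dimension 2 - 1 = 1: the geometric multiplicity is 1.

Since 1 < 2, A is not diagonalizable.

algebraic multiplicity 2, geometric multiplicity 1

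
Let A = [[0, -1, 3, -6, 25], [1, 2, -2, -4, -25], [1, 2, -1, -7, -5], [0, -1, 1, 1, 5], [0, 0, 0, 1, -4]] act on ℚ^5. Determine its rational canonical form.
The invariant factors of A (the non-unit diagonal entries of the Smith normal form of xI - A over ℚ[x]) are (x + 1)^2(x + 4)(x^2 - 4x + 6), each dividing the next. The characteristic polynomial is their product, (x + 1)^2(x + 4)(x^2 - 4x + 6).

The rational canonical form is the block-diagonal matrix of companion matrices C(f_i):
R = [[0, 0, 0, 0, -24], [1, 0, 0, 0, -38], [0, 1, 0, 0, -4], [0, 0, 1, 0, 9], [0, 0, 0, 1, -2]].

Note the characteristic polynomial does not split into linear factors over ℚ, so A has no Jordan form over ℚ; the rational canonical form exists over any field.

R = [[0, 0, 0, 0, -24], [1, 0, 0, 0, -38], [0, 1, 0, 0, -4], [0, 0, 1, 0, 9], [0, 0, 0, 1, -2]]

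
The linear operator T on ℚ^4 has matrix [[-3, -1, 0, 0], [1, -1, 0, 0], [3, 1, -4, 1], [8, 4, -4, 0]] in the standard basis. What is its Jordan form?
J = [[-2, 1, 0, 0], [0, -2, 0, 0], [0, 0, -2, 1], [0, 0, 0, -2]]

The characteristic polynomial is det(xI - A) = (x + 2)^4, so the eigenvalues are -2 (algebraic multiplicity 4).

For λ = -2: rank(A + 2I) = 2, rank((A + 2I)^2) = 0. The eigenspace has dimension 4 - 2 = 2, so there are 2 Jordan blocks; the rank sequence gives block sizes [2, 2].

Assembling the blocks gives the Jordan form J above.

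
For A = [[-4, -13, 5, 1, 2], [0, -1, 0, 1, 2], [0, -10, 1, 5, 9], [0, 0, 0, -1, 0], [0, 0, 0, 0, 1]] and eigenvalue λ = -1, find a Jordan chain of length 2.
We seek v_1 ∈ ker((A + I)^2) \ ker(A + I), then set v_{i+1} = (A + I) v_i.

One such chain is v_1 = [[3, 1, 5, 1, 0]]^T, v_2 = [[4, 1, 5, 0, 0]]^T. Check: (A + I) v_2 = [[0, 0, 0, 0, 0]]^T = 0.

v_1 = [[3, 1, 5, 1, 0]]^T, v_2 = [[4, 1, 5, 0, 0]]^T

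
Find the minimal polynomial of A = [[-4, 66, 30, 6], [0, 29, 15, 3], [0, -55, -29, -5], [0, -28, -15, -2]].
The characteristic polynomial factors as (x - 1)^2(x + 4)^2. The minimal polynomial is ∏(x - λ)^{k_λ} where k_λ is the size of the largest Jordan block at λ.

For λ = -4: rank(A + 4I) = 2, and the largest Jordan block has size 1 (the smallest k with rank((A + 4I)^k) = rank((A + 4I)^(k+1))).
For λ = 1: rank(A - I) = 3, and the largest Jordan block has size 2 (the smallest k with rank((A - I)^k) = rank((A - I)^(k+1))).

So m_A(x) = (x - 1)^2(x + 4).

m_A(x) = (x - 1)^2(x + 4)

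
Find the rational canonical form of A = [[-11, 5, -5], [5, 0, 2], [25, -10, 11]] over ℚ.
The invariant factors of A (the non-unit diagonal entries of the Smith normal form of xI - A over ℚ[x]) are x^3 - x - 5, each dividing the next. The characteristic polynomial is their product, x^3 - x - 5.

The rational canonical form is the block-diagonal matrix of companion matrices C(f_i):
R = [[0, 0, 5], [1, 0, 1], [0, 1, 0]].

Note the characteristic polynomial does not split into linear factors over ℚ, so A has no Jordan form over ℚ; the rational canonical form exists over any field.

R = [[0, 0, 5], [1, 0, 1], [0, 1, 0]]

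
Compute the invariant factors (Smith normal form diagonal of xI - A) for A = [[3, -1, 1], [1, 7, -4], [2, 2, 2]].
(x - 4)^3

The Jordan structure of A has elementary divisors (x - 4)^3. Arranging the block sizes at each eigenvalue in decreasing order and taking row products gives the invariant factors.

Invariant factors (smallest first, each dividing the next): (x - 4)^3.

Check: the last factor (x - 4)^3 is the minimal polynomial, and the product (x - 4)^3 is the characteristic polynomial.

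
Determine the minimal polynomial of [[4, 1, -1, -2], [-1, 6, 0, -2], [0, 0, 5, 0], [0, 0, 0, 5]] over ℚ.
The characteristic polynomial factors as (x - 5)^4. The minimal polynomial is ∏(x - λ)^{k_λ} where k_λ is the size of the largest Jordan block at λ.

For λ = 5: rank(A - 5I) = 2, and the largest Jordan block has size 3 (the smallest k with rank((A - 5I)^k) = rank((A - 5I)^(k+1))).

So m_A(x) = (x - 5)^3.

m_A(x) = (x - 5)^3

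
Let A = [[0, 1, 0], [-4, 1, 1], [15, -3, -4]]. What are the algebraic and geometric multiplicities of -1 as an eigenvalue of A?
The characteristic polynomial is (x + 1)^3, so the factor x + 1 appears with exponent 3: the algebraic multiplicity is 3.

rank(A + I) = 2, so the eigenspace has dimension 3 - 2 = 1: the geometric multiplicity is 1.

Since 1 < 3, A is not diagonalizable.

algebraic multiplicity 3, geometric multiplicity 1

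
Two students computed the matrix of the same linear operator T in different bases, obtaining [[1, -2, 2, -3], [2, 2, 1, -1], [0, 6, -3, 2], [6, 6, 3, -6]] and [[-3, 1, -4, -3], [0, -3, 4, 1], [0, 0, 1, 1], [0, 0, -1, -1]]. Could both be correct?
Yes.

Two matrices over a field are similar if and only if they have the same invariant factors.

Both A and B have characteristic polynomial x^2(x + 3)^2 and minimal polynomial x^2(x + 3)^2. Computing further, both have invariant factors x^2(x + 3)^2. Hence A and B are similar.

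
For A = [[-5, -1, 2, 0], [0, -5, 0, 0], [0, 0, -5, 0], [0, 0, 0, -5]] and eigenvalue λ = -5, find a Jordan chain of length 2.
We seek v_1 ∈ ker((A + 5I)^2) \ ker(A + 5I), then set v_{i+1} = (A + 5I) v_i.

One such chain is v_1 = [[-2, 1, 1, 0]]^T, v_2 = [[1, 0, 0, 0]]^T. Check: (A + 5I) v_2 = [[0, 0, 0, 0]]^T = 0.

v_1 = [[-2, 1, 1, 0]]^T, v_2 = [[1, 0, 0, 0]]^T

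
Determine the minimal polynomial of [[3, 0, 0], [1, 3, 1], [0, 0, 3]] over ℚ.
m_A(x) = (x - 3)^2

The characteristic polynomial factors as (x - 3)^3. The minimal polynomial is ∏(x - λ)^{k_λ} where k_λ is the size of the largest Jordan block at λ.

For λ = 3: rank(A - 3I) = 1, and the largest Jordan block has size 2 (the smallest k with rank((A - 3I)^k) = rank((A - 3I)^(k+1))).

So m_A(x) = (x - 3)^2.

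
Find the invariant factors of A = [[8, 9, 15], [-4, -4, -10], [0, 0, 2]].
x - 2, (x - 2)^2

The Jordan structure of A has elementary divisors (x - 2)^2, (x - 2). Arranging the block sizes at each eigenvalue in decreasing order and taking row products gives the invariant factors.

Invariant factors (smallest first, each dividing the next): x - 2, (x - 2)^2.

Check: the last factor (x - 2)^2 is the minimal polynomial, and the product (x - 2)^3 is the characteristic polynomial.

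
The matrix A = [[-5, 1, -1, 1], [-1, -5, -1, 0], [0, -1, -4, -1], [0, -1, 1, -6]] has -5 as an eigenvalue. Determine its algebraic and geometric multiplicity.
The characteristic polynomial is (x + 5)^4, so the factor x + 5 appears with exponent 4: the algebraic multiplicity is 4.

rank(A + 5I) = 2, so the eigenspace has dimension 4 - 2 = 2: the geometric multiplicity is 2.

Since 2 < 4, A is not diagonalizable.

algebraic multiplicity 4, geometric multiplicity 2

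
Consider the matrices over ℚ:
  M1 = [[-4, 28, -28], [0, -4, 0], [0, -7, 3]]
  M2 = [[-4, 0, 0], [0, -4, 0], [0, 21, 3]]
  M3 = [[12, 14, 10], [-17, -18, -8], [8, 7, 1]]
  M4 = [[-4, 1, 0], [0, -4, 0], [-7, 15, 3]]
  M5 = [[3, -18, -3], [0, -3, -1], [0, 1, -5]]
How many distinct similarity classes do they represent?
Characteristic polynomials: χ_{M1} = (x - 3)(x + 4)^2, χ_{M2} = (x - 3)(x + 4)^2, χ_{M3} = (x - 3)(x + 4)^2, χ_{M4} = (x - 3)(x + 4)^2, χ_{M5} = (x - 3)(x + 4)^2.

{M1, M2}: invariant factors x + 4, (x - 3)(x + 4).

{M3, M4, M5}: invariant factors (x - 3)(x + 4)^2.

Matrices are similar if and only if their invariant-factor lists agree; the partition into similarity classes is {M1, M2}, {M3, M4, M5}.

2 classes: {M1, M2}, {M3, M4, M5}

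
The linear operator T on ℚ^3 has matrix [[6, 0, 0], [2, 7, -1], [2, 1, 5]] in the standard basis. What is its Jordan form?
J = [[6, 1, 0], [0, 6, 0], [0, 0, 6]]

The characteristic polynomial is det(xI - A) = (x - 6)^3, so the eigenvalues are 6 (algebraic multiplicity 3).

For λ = 6: rank(A - 6I) = 1, rank((A - 6I)^2) = 0. The eigenspace has dimension 3 - 1 = 2, so there are 2 Jordan blocks; the rank sequence gives block sizes [2, 1].

Assembling the blocks gives the Jordan form J above.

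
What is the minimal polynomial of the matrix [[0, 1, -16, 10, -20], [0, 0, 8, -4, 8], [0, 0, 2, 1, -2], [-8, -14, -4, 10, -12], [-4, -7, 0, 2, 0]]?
The characteristic polynomial factors as x^2(x - 4)^3. The minimal polynomial is ∏(x - λ)^{k_λ} where k_λ is the size of the largest Jordan block at λ.

For λ = 0: rank(A) = 4, and the largest Jordan block has size 2 (the smallest k with rank(A^k) = rank(A^(k+1))).
For λ = 4: rank(A - 4I) = 3, and the largest Jordan block has size 2 (the smallest k with rank((A - 4I)^k) = rank((A - 4I)^(k+1))).

So m_A(x) = x^2(x - 4)^2.

m_A(x) = x^2(x - 4)^2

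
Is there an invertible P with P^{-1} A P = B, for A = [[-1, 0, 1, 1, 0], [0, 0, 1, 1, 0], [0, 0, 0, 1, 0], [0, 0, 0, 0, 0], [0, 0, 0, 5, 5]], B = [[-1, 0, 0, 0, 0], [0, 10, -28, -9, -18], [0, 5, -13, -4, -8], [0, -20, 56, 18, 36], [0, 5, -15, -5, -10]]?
Both have characteristic polynomial x^3(x - 5)(x + 1), but the minimal polynomial of A is x^3(x - 5)(x + 1) while the minimal polynomial of B is x^2(x - 5)(x + 1). The minimal polynomial is a similarity invariant, so A and B are not similar.

No.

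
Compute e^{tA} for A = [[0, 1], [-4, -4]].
e^{tA} = [[(2*t + 1)*e^{-2*t}, t*e^{-2*t}], [-4*t*e^{-2*t}, (1 - 2*t)*e^{-2*t}]]

A has Jordan form J = [[-2, 1], [0, -2]] with A = PJP^{-1}, so e^{tA} = P e^{tJ} P^{-1}.

For a Jordan block J_k(λ), e^{tJ_k(λ)} = e^{λt} · (I + tN + t^2 N^2/2! + ... + t^{k-1} N^{k-1}/(k-1)!) where N is the nilpotent superdiagonal part.

Assembling the blocks and conjugating back gives the entries of e^{tA} as shown above.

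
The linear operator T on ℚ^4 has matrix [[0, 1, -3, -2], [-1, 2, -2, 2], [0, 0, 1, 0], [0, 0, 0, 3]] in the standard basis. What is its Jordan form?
J = [[1, 1, 0, 0], [0, 1, 1, 0], [0, 0, 1, 0], [0, 0, 0, 3]]

The characteristic polynomial is det(xI - A) = (x - 3)(x - 1)^3, so the eigenvalues are 1 (algebraic multiplicity 3), 3 (algebraic multiplicity 1).

For λ = 1: rank(A - I) = 3, rank((A - I)^2) = 2, rank((A - I)^3) = 1. The eigenspace has dimension 4 - 3 = 1, so there is 1 Jordan block; the rank sequence gives block sizes [3].

For λ = 3: algebraic multiplicity 1 gives one 1×1 block.

Assembling the blocks gives the Jordan form J above.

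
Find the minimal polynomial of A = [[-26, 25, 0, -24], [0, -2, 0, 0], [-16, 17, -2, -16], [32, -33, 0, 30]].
The characteristic polynomial factors as (x - 6)(x + 2)^3. The minimal polynomial is ∏(x - λ)^{k_λ} where k_λ is the size of the largest Jordan block at λ.

For λ = -2: rank(A + 2I) = 2, and the largest Jordan block has size 2 (the smallest k with rank((A + 2I)^k) = rank((A + 2I)^(k+1))).
For λ = 6: rank(A - 6I) = 3, and the largest Jordan block has size 1 (the smallest k with rank((A - 6I)^k) = rank((A - 6I)^(k+1))).

So m_A(x) = (x - 6)(x + 2)^2.

m_A(x) = (x - 6)(x + 2)^2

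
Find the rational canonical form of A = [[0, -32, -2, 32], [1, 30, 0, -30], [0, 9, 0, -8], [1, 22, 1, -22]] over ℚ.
R = [[0, 0, 0, 48], [1, 0, 0, -32], [0, 1, 0, -8], [0, 0, 1, 8]]

The invariant factors of A (the non-unit diagonal entries of the Smith normal form of xI - A over ℚ[x]) are (x - 6)(x - 2)^2(x + 2), each dividing the next. The characteristic polynomial is their product, (x - 6)(x - 2)^2(x + 2).

The rational canonical form is the block-diagonal matrix of companion matrices C(f_i):
R = [[0, 0, 0, 48], [1, 0, 0, -32], [0, 1, 0, -8], [0, 0, 1, 8]].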